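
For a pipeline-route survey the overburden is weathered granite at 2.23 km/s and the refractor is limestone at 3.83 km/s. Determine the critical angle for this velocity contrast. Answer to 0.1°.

35.6°

Critical incidence: sin θ_c = V₁/V₂ = 2.23/3.83 = 0.5822.
θ_c = arcsin 0.5822 = 35.61°.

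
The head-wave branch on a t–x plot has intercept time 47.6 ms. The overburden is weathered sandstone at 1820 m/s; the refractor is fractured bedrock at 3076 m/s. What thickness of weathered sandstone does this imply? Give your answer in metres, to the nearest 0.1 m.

53.7 m

h = tᵢ·V₁·V₂ / (2·√(V₂²−V₁²)).
√(V₂²−V₁²) = √(3076² − 1820²) = 2479.8 m/s.
h = 0.0476 s × 1820 × 3076 / (2 × 2479.8) = 53.73 m.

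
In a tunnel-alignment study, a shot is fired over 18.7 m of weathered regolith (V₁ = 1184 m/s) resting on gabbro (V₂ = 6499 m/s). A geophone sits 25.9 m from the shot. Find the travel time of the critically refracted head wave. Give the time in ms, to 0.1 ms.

t = x/V₂ + 2h·√(V₂²−V₁²)/(V₁V₂).
√(V₂²−V₁²) = √(6499²−1184²) = 6390.2 m/s; delay term = 2·18.7·6390.2/(1184·6499) = 0.03106 s.
t = 25.9/6499 + 0.03106 = 0.03504 s.

35.0 ms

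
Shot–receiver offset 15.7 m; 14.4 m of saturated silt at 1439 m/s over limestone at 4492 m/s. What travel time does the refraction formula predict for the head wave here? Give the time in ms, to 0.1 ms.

t = x/V₂ + 2h·√(V₂²−V₁²)/(V₁V₂).
√(V₂²−V₁²) = √(4492²−1439²) = 4255.3 m/s; delay term = 2·14.4·4255.3/(1439·4492) = 0.01896 s.
t = 15.7/4492 + 0.01896 = 0.02245 s.

22.5 ms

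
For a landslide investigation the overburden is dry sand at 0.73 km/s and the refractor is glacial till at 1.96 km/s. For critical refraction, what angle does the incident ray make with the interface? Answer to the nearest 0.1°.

68.1°

At critical incidence the refracted ray runs along the interface (θ₂ = 90°), so sin θ_c = V₁/V₂.
θ_c = arcsin(0.73/1.96) = arcsin 0.3724 = 21.87°.
Measured from the interface: 90° − 21.87° = 68.13°.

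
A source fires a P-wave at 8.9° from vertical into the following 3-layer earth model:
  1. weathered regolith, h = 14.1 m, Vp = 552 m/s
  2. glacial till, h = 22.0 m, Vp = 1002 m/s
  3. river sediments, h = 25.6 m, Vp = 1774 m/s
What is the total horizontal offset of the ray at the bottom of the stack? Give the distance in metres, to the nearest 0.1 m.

23.3 m

Ray parameter p = sin 8.9° / 552 m/s = 2.8027e-04 s/m.
Layer 1: θ = 8.90°; offset = 14.1·tan 8.90° = 2.208 m.
Layer 2: sin θ = p·1002 = 0.2808 → θ = 16.31°; offset = 22.0·tan 16.31° = 6.437 m.
Layer 3: sin θ = p·1774 = 0.4972 → θ = 29.82°; offset = 25.6·tan 29.82° = 14.670 m.
Σ offsets = 23.316 m.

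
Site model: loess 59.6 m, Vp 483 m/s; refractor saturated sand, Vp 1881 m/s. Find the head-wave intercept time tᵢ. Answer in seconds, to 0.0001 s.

tᵢ = 2h·√(V₂²−V₁²)/(V₁V₂).
√(V₂²−V₁²) = √(1881²−483²) = 1817.9 m/s.
tᵢ = 2·59.6·1817.9/(483·1881) = 0.23852 s.

0.2385 s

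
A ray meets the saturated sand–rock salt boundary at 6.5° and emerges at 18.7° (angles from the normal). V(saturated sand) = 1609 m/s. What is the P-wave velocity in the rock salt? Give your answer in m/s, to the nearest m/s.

Snell's law: sin 6.5°/V₁ = sin 18.7°/V₂.
V₂ = V₁·sin 18.7°/sin 6.5° = 1609 × 2.8322 = 4556.99 m/s.

4557 m/s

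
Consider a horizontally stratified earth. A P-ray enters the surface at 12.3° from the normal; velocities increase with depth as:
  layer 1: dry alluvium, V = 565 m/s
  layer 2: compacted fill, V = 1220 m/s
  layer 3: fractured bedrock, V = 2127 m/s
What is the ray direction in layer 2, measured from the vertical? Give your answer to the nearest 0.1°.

27.4°

Ray parameter p = sin 12.3° / 565 = 3.7704e-04 s/m.
sin θ_2 = p·V_2 = 3.7704e-04 × 1220 = 0.4600.
θ_2 = arcsin 0.4600 = 27.39°.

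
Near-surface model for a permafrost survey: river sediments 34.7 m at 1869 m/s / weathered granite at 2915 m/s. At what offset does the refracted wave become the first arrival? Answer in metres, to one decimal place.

x_cross = 2h·√((V₂+V₁)/(V₂−V₁)).
(V₂+V₁)/(V₂−V₁) = (2915+1869)/(2915−1869) = 4.5736; √ = 2.1386.
x_cross = 2·34.7·2.1386 = 148.42 m.

148.4 m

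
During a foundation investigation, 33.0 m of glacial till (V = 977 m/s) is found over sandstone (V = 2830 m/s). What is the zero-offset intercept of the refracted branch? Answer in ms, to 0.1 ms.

tᵢ = 2h·√(V₂²−V₁²)/(V₁V₂).
√(V₂²−V₁²) = √(2830²−977²) = 2656.0 m/s.
tᵢ = 2·33.0·2656.0/(977·2830) = 0.06340 s.

63.4 ms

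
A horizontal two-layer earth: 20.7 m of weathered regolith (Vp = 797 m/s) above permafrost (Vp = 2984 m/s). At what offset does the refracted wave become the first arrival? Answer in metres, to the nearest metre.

54 m

θ_c = arcsin(797/2984) = 15.49°, so cos θ_c = 0.9637 and tᵢ = 2h cos θ_c/V₁ = 0.0501 s.
At crossover x/V₁ = x/V₂ + tᵢ ⇒ x = tᵢ/(1/V₁ − 1/V₂) = 0.05006/(1.2547e-03 − 3.3512e-04) = 54.44 m.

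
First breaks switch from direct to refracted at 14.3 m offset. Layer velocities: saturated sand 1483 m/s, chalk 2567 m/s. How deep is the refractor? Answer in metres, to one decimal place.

x_cross = 2h·√((V₂+V₁)/(V₂−V₁)) → h = x_cross / (2·√((V₂+V₁)/(V₂−V₁))).
√((V₂+V₁)/(V₂−V₁)) = √((2567+1483)/(2567−1483)) = 1.9329.
h = 14.3 / (2·1.9329) = 3.70 m.

3.7 m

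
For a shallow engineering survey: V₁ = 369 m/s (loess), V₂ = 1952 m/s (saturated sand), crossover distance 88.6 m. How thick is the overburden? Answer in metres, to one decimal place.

36.6 m

x_cross = 2h·√((V₂+V₁)/(V₂−V₁)) → h = x_cross / (2·√((V₂+V₁)/(V₂−V₁))).
√((V₂+V₁)/(V₂−V₁)) = √((1952+369)/(1952−369)) = 1.2109.
h = 88.6 / (2·1.2109) = 36.59 m.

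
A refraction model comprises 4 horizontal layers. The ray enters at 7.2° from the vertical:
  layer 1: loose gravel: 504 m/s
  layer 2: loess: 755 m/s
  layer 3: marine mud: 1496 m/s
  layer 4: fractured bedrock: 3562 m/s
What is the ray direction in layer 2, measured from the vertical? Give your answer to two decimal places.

Ray parameter p = sin 7.2° / 504 = 2.4868e-04 s/m.
sin θ_2 = p·V_2 = 2.4868e-04 × 755 = 0.1878.
θ_2 = 10.82° from the vertical.

10.82°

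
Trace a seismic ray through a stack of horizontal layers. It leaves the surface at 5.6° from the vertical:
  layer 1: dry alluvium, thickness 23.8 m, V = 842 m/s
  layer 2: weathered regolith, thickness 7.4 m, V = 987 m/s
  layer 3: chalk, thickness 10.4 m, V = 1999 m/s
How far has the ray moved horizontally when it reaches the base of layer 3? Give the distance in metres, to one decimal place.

5.7 m

p = sin θ₁/V₁ = sin 5.6°/842 = 1.1589e-04 s/m is conserved through the stack.
Layer 1: θ = 5.60°; offset = 23.8·tan 5.60° = 2.334 m.
Layer 2: sin θ = p·987 = 0.1144 → θ = 6.57°; offset = 7.4·tan 6.57° = 0.852 m.
Layer 3: sin θ = p·1999 = 0.2317 → θ = 13.40°; offset = 10.4·tan 13.40° = 2.477 m.
Total horizontal offset = 5.662 m.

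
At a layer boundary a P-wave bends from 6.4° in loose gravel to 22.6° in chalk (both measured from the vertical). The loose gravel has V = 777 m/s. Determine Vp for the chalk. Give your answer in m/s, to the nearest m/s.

2679 m/s

Snell's law: sin 6.4°/V₁ = sin 22.6°/V₂.
V₂ = V₁·sin 22.6°/sin 6.4° = 777 × 3.4476 = 2678.75 m/s.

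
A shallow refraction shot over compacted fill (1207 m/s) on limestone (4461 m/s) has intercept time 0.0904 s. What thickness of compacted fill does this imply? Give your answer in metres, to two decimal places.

56.67 m

h = tᵢ·V₁·V₂ / (2·√(V₂²−V₁²)).
√(V₂²−V₁²) = √(4461² − 1207²) = 4294.6 m/s.
h = 0.0904 s × 1207 × 4461 / (2 × 4294.6) = 56.67 m.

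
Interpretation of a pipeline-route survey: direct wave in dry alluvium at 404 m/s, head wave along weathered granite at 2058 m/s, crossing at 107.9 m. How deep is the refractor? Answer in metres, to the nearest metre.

x_cross = 2h·√((V₂+V₁)/(V₂−V₁)) → h = x_cross / (2·√((V₂+V₁)/(V₂−V₁))).
√((V₂+V₁)/(V₂−V₁)) = √((2058+404)/(2058−404)) = 1.2200.
h = 107.9 / (2·1.2200) = 44.22 m.

44 m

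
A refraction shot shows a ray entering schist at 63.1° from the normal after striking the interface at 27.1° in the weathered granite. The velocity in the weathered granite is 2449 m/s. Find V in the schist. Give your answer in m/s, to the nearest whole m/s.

4794 m/s

sin 27.1° = 0.4555; sin 63.1° = 0.8918.
V₂ = V₁·(sin θ₂/sin θ₁) = 2449·(0.8918/0.4555) = 4794.29 m/s.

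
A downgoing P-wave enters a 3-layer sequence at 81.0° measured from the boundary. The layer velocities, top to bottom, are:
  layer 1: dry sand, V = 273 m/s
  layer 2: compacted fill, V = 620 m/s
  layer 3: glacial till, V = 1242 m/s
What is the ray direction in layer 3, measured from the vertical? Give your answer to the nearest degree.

From the normal: θ₁ = 90° − 81.0° = 9.0°.
Snell's law across each interface conserves sin θ / V, so sin θ_3 = V_3·sin θ₁/V₁.
sin θ_3 = 1242 × sin 9.0° / 273 = 0.7117.
θ_3 = 45.37° from the vertical.

45°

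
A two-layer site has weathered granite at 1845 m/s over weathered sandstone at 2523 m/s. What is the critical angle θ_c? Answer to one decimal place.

47.0°

At critical incidence the refracted ray runs along the interface (θ₂ = 90°), so sin θ_c = V₁/V₂.
θ_c = arcsin(1845/2523) = arcsin 0.7313 = 46.99°.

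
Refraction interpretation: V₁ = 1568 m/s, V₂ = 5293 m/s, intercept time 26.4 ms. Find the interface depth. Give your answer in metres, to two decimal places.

θ_c = arcsin(1568/5293) = 17.23°; cos θ_c = 0.9551.
tᵢ = 2h cos θ_c/V₁ ⇒ h = tᵢ·V₁/(2 cos θ_c) = 0.0264·1568/(2·0.9551) = 21.67 m.

21.67 m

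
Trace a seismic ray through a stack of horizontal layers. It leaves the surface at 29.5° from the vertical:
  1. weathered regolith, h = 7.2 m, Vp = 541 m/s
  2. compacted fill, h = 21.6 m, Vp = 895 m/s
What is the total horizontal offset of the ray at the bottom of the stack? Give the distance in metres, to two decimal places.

p = sin θ₁/V₁ = sin 29.5°/541 = 9.1021e-04 s/m is conserved through the stack.
Layer 1: θ = 29.50°; offset = 7.2·tan 29.50° = 4.0736 m.
Layer 2: sin θ = p·895 = 0.8146 → θ = 54.55°; offset = 21.6·tan 54.55° = 30.3398 m.
Total horizontal offset = 34.4134 m.

34.41 m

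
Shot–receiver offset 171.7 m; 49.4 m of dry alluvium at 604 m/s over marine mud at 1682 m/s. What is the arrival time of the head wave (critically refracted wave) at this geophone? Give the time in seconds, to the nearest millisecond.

θ_c = arcsin(V₁/V₂) = arcsin(604/1682) = 21.04°, cos θ_c = 0.9333.
Intercept time tᵢ = 2h cos θ_c / V₁ = 2·49.4·0.9333/604 = 0.15267 s.
t = x/V₂ + tᵢ = 171.7/1682 + 0.15267 = 0.25475 s.

0.255 s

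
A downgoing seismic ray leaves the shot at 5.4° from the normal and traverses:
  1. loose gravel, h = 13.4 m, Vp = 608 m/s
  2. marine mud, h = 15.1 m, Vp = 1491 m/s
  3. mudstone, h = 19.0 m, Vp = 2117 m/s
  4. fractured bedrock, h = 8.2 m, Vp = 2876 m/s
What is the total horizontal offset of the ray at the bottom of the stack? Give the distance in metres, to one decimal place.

15.5 m

Apply Snell's law at each interface; in layer i the horizontal offset is hᵢ·tan θᵢ.
Layer 1: θ = 5.40°; offset = 13.4·tan 5.40° = 1.267 m.
Layer 2: sin θ = 1491·sin 5.4°/608 = 0.2308, θ = 13.34°; offset = 15.1·tan 13.34° = 3.581 m.
Layer 3: sin θ = 2117·sin 5.4°/608 = 0.3277, θ = 19.13°; offset = 19.0·tan 19.13° = 6.590 m.
Layer 4: sin θ = 2876·sin 5.4°/608 = 0.4452, θ = 26.43°; offset = 8.2·tan 26.43° = 4.076 m.
Σ offsets = 15.514 m.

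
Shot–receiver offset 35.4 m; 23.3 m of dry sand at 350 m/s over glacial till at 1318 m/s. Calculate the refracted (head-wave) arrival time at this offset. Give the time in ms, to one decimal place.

155.2 ms

θ_c = arcsin(V₁/V₂) = arcsin(350/1318) = 15.40°, cos θ_c = 0.9641.
Intercept time tᵢ = 2h cos θ_c / V₁ = 2·23.3·0.9641/350 = 0.12836 s.
t = x/V₂ + tᵢ = 35.4/1318 + 0.12836 = 0.15522 s.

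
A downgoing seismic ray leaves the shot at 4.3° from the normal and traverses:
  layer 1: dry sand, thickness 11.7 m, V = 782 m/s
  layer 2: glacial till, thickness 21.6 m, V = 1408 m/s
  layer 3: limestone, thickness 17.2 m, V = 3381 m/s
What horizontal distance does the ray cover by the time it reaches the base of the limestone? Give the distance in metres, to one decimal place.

Ray parameter p = sin 4.3° / 782 m/s = 9.5881e-05 s/m.
Layer 1: θ = 4.30°; offset = 11.7·tan 4.30° = 0.880 m.
Layer 2: sin θ = p·1408 = 0.1350 → θ = 7.76°; offset = 21.6·tan 7.76° = 2.943 m.
Layer 3: sin θ = p·3381 = 0.3242 → θ = 18.92°; offset = 17.2·tan 18.92° = 5.894 m.
Σ offsets = 9.717 m.

9.7 m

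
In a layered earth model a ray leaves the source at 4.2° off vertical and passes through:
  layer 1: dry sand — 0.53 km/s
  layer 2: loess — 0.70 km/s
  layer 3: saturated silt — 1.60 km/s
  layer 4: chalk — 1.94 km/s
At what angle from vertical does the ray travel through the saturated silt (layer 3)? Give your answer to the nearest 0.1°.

12.8°

Snell's law across each interface conserves sin θ / V, so sin θ_3 = V_3·sin θ₁/V₁.
sin θ_3 = 1.60 × sin 4.2° / 0.53 = 0.2211.
θ_3 = 12.77° from the vertical.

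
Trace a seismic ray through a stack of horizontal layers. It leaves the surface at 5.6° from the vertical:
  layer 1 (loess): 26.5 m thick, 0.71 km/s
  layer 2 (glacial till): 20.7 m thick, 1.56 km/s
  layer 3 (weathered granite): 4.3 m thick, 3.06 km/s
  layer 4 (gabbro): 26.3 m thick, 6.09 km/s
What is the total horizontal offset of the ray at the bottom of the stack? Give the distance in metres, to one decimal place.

Ray parameter p = sin 5.6° / 0.71 km/s = 1.3744e-01 s/km.
Layer 1: θ = 5.60°; offset = 26.5·tan 5.60° = 2.598 m.
Layer 2: sin θ = p·1.56 = 0.2144 → θ = 12.38°; offset = 20.7·tan 12.38° = 4.544 m.
Layer 3: sin θ = p·3.06 = 0.4206 → θ = 24.87°; offset = 4.3·tan 24.87° = 1.993 m.
Layer 4: sin θ = p·6.09 = 0.8370 → θ = 56.83°; offset = 26.3·tan 56.83° = 40.231 m.
Total horizontal offset = 49.366 m.

49.4 m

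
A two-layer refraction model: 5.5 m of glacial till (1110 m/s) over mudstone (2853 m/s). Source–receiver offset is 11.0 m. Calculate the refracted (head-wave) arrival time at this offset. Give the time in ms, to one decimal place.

t = x/V₂ + 2h·√(V₂²−V₁²)/(V₁V₂).
√(V₂²−V₁²) = √(2853²−1110²) = 2628.2 m/s; delay term = 2·5.5·2628.2/(1110·2853) = 0.00913 s.
t = 11.0/2853 + 0.00913 = 0.01298 s.

13.0 ms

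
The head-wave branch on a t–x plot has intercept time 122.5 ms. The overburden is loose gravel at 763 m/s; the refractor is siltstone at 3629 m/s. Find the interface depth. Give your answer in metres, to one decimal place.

h = tᵢ·V₁·V₂ / (2·√(V₂²−V₁²)).
√(V₂²−V₁²) = √(3629² − 763²) = 3547.9 m/s.
h = 0.1225 s × 763 × 3629 / (2 × 3547.9) = 47.80 m.

47.8 m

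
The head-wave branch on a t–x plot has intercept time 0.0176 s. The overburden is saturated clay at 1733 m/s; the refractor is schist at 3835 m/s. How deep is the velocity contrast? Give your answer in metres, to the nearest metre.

h = tᵢ·V₁·V₂ / (2·√(V₂²−V₁²)).
√(V₂²−V₁²) = √(3835² − 1733²) = 3421.1 m/s.
h = 0.0176 s × 1733 × 3835 / (2 × 3421.1) = 17.10 m.

17 m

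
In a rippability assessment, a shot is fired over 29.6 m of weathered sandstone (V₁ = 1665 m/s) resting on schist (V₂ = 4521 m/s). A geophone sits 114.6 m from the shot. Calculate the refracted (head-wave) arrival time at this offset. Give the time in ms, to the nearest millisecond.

58 ms

t = x/V₂ + 2h·√(V₂²−V₁²)/(V₁V₂).
√(V₂²−V₁²) = √(4521²−1665²) = 4203.2 m/s; delay term = 2·29.6·4203.2/(1665·4521) = 0.03306 s.
t = 114.6/4521 + 0.03306 = 0.05840 s.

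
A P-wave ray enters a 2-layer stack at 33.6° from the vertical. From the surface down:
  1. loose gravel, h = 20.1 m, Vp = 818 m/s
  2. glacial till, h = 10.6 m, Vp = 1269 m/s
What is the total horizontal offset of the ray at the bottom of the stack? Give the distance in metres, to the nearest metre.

p = sin θ₁/V₁ = sin 33.6°/818 = 6.7652e-04 s/m is conserved through the stack.
Layer 1: θ = 33.60°; offset = 20.1·tan 33.60° = 13.354 m.
Layer 2: sin θ = p·1269 = 0.8585 → θ = 59.15°; offset = 10.6·tan 59.15° = 17.746 m.
Summing the layer offsets gives 31.100 m.

31 m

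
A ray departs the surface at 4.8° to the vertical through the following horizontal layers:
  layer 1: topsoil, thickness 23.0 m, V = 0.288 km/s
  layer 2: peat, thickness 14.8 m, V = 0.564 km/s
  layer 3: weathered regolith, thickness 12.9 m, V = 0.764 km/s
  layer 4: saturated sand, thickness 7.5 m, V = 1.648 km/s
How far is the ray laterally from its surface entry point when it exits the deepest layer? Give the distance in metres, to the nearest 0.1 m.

p = sin θ₁/V₁ = sin 4.8°/0.288 = 2.9055e-01 s/km is conserved through the stack.
Layer 1: θ = 4.80°; offset = 23.0·tan 4.80° = 1.931 m.
Layer 2: sin θ = p·0.564 = 0.1639 → θ = 9.43°; offset = 14.8·tan 9.43° = 2.458 m.
Layer 3: sin θ = p·0.764 = 0.2220 → θ = 12.83°; offset = 12.9·tan 12.83° = 2.937 m.
Layer 4: sin θ = p·1.648 = 0.4788 → θ = 28.61°; offset = 7.5·tan 28.61° = 4.091 m.
Total horizontal offset = 11.417 m.

11.4 m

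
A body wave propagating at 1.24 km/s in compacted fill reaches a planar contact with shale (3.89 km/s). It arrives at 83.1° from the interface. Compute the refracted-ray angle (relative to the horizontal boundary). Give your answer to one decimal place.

Convert to the normal: θ₁ = 90° − 83.1° = 6.9°.
sin θ₁/V₁ = sin θ₂/V₂ ⇒ sin θ₂ = 3.89·sin 6.9°/1.24 = 3.89·0.1201/1.24 = 0.3769.
θ₂ = arcsin 0.3769 = 22.14° from the normal.
From the interface: 90° − 22.14° = 67.86°.

67.9°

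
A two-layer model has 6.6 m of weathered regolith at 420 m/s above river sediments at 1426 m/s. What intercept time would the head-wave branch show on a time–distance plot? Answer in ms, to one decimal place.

30.0 ms

tᵢ = 2h·√(V₂²−V₁²)/(V₁V₂).
√(V₂²−V₁²) = √(1426²−420²) = 1362.7 m/s.
tᵢ = 2·6.6·1362.7/(420·1426) = 0.03003 s.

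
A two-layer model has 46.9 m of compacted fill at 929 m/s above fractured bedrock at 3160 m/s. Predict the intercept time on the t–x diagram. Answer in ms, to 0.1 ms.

tᵢ = 2h·√(V₂²−V₁²)/(V₁V₂).
√(V₂²−V₁²) = √(3160²−929²) = 3020.4 m/s.
tᵢ = 2·46.9·3020.4/(929·3160) = 0.09651 s.

96.5 ms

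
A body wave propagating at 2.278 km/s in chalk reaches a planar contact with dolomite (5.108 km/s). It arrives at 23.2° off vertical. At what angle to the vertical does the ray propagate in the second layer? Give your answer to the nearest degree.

62°

sin θ₁/V₁ = sin θ₂/V₂ ⇒ sin θ₂ = 5.108·sin 23.2°/2.278 = 5.108·0.3939/2.278 = 0.8833.
θ₂ = arcsin 0.8833 = 62.05° from the normal.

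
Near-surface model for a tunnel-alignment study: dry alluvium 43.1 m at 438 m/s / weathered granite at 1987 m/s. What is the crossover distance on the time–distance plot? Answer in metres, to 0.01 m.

θ_c = arcsin(438/1987) = 12.73°, so cos θ_c = 0.9754 and tᵢ = 2h cos θ_c/V₁ = 0.1920 s.
At crossover x/V₁ = x/V₂ + tᵢ ⇒ x = tᵢ/(1/V₁ − 1/V₂) = 0.19196/(2.2831e-03 − 5.0327e-04) = 107.85 m.

107.85 m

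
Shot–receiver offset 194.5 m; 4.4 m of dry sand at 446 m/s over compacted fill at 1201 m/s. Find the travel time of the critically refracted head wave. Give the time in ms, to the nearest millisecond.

t = x/V₂ + 2h·√(V₂²−V₁²)/(V₁V₂).
√(V₂²−V₁²) = √(1201²−446²) = 1115.1 m/s; delay term = 2·4.4·1115.1/(446·1201) = 0.01832 s.
t = 194.5/1201 + 0.01832 = 0.18027 s.

180 ms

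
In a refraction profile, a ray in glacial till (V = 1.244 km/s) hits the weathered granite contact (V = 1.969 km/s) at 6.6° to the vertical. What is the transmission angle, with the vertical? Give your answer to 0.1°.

Snell's law: sin θ₂ = (V₂/V₁)·sin θ₁ = (1.969/1.244)·sin 6.6° = 0.1819.
θ₂ = sin⁻¹(0.1819) = 10.48° (from vertical).

10.5°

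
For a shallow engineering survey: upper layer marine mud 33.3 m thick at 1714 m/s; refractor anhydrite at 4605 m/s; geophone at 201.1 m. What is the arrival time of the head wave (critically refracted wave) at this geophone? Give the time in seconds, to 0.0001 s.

t = x/V₂ + 2h·√(V₂²−V₁²)/(V₁V₂).
√(V₂²−V₁²) = √(4605²−1714²) = 4274.1 m/s; delay term = 2·33.3·4274.1/(1714·4605) = 0.03606 s.
t = 201.1/4605 + 0.03606 = 0.07973 s.

0.0797 s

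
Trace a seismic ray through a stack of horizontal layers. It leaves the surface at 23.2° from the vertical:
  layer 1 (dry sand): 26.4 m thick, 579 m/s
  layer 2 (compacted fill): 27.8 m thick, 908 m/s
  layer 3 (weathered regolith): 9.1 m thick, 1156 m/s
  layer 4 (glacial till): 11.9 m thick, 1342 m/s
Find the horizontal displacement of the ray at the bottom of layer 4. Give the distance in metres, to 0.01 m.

71.39 m

p = sin θ₁/V₁ = sin 23.2°/579 = 6.8038e-04 s/m is conserved through the stack.
Layer 1: θ = 23.20°; offset = 26.4·tan 23.20° = 11.3151 m.
Layer 2: sin θ = p·908 = 0.6178 → θ = 38.15°; offset = 27.8·tan 38.15° = 21.8409 m.
Layer 3: sin θ = p·1156 = 0.7865 → θ = 51.86°; offset = 9.1·tan 51.86° = 11.5897 m.
Layer 4: sin θ = p·1342 = 0.9131 → θ = 65.93°; offset = 11.9·tan 65.93° = 26.6448 m.
Σ offsets = 71.3906 m.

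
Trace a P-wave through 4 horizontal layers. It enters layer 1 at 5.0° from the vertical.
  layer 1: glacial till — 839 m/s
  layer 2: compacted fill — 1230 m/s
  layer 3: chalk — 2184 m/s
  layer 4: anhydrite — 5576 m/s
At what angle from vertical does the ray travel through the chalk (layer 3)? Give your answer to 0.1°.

Ray parameter p = sin 5.0° / 839 = 1.0388e-04 s/m.
sin θ_3 = p·V_3 = 1.0388e-04 × 2184 = 0.2269.
θ_3 = 13.11° from the vertical.

13.1°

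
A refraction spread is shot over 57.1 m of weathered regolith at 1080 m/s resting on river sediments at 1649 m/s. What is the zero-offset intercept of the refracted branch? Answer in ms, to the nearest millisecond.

80 ms

tᵢ = 2h·√(V₂²−V₁²)/(V₁V₂).
√(V₂²−V₁²) = √(1649²−1080²) = 1246.1 m/s.
tᵢ = 2·57.1·1246.1/(1080·1649) = 0.07991 s.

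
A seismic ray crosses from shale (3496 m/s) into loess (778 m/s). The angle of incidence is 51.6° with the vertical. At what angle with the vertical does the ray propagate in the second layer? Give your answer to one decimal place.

10.0°

sin θ₁/V₁ = sin θ₂/V₂ ⇒ sin θ₂ = 778·sin 51.6°/3496 = 778·0.7837/3496 = 0.1744.
θ₂ = arcsin 0.1744 = 10.04° from the normal.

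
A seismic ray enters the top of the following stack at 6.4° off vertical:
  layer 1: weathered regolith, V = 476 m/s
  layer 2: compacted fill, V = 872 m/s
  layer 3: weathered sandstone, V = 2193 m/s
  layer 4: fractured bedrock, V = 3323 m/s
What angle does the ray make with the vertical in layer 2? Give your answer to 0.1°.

11.8°

Snell's law across each interface conserves sin θ / V, so sin θ_2 = V_2·sin θ₁/V₁.
sin θ_2 = 872 × sin 6.4° / 476 = 0.2042.
θ_2 = arcsin 0.2042 = 11.78°.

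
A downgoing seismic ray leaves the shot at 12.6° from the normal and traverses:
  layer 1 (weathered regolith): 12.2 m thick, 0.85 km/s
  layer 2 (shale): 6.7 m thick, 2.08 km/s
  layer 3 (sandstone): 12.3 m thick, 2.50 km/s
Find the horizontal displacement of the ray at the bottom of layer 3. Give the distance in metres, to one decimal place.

17.2 m

p = sin θ₁/V₁ = sin 12.6°/0.85 = 2.5664e-01 s/km is conserved through the stack.
Layer 1: θ = 12.60°; offset = 12.2·tan 12.60° = 2.727 m.
Layer 2: sin θ = p·2.08 = 0.5338 → θ = 32.26°; offset = 6.7·tan 32.26° = 4.230 m.
Layer 3: sin θ = p·2.50 = 0.6416 → θ = 39.91°; offset = 12.3·tan 39.91° = 10.288 m.
Summing the layer offsets gives 17.245 m.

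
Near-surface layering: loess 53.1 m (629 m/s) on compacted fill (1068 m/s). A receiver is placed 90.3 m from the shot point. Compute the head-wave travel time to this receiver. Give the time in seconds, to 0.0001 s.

0.2210 s

θ_c = arcsin(V₁/V₂) = arcsin(629/1068) = 36.08°, cos θ_c = 0.8082.
Intercept time tᵢ = 2h cos θ_c / V₁ = 2·53.1·0.8082/629 = 0.13645 s.
t = x/V₂ + tᵢ = 90.3/1068 + 0.13645 = 0.22100 s.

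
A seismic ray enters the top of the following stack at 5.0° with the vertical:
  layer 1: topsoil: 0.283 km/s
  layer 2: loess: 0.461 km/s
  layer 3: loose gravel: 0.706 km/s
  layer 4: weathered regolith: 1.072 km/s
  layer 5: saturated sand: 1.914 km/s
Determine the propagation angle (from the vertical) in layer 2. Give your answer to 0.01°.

Snell's law across each interface conserves sin θ / V, so sin θ_2 = V_2·sin θ₁/V₁.
sin θ_2 = 0.461 × sin 5.0° / 0.283 = 0.1420.
θ_2 = 8.16° from the vertical.

8.16°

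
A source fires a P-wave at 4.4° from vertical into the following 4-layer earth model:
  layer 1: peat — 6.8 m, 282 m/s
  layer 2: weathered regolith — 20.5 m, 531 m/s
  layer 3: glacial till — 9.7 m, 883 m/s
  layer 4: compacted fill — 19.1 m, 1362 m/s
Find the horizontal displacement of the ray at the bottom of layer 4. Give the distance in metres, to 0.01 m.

Ray parameter p = sin 4.4° / 282 m/s = 2.7205e-04 s/m.
Layer 1: θ = 4.40°; offset = 6.8·tan 4.40° = 0.5232 m.
Layer 2: sin θ = p·531 = 0.1445 → θ = 8.31°; offset = 20.5·tan 8.31° = 2.9928 m.
Layer 3: sin θ = p·883 = 0.2402 → θ = 13.90°; offset = 9.7·tan 13.90° = 2.4005 m.
Layer 4: sin θ = p·1362 = 0.3705 → θ = 21.75°; offset = 19.1·tan 21.75° = 7.6196 m.
Summing the layer offsets gives 13.5361 m.

13.54 m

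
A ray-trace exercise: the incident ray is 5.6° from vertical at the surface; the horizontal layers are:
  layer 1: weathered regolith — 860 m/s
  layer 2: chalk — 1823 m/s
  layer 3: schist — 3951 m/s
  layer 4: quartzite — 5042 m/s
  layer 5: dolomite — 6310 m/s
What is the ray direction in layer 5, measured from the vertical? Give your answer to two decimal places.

Ray parameter p = sin 5.6° / 860 = 1.1347e-04 s/m.
sin θ_5 = p·V_5 = 1.1347e-04 × 6310 = 0.7160.
θ_5 = arcsin 0.7160 = 45.72°.

45.72°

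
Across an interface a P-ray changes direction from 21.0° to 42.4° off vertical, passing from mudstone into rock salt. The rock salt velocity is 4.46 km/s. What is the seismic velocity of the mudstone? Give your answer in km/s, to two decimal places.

2.37 km/s

Snell's law: sin 21.0°/V₁ = sin 42.4°/V₂.
V₁ = V₂·sin 21.0°/sin 42.4° = 4.46 × 0.5315 = 2.37 km/s.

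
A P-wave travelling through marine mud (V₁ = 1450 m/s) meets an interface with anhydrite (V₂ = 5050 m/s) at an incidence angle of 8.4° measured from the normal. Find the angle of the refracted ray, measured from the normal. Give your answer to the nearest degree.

Snell's law: sin θ₂ = (V₂/V₁)·sin θ₁ = (5050/1450)·sin 8.4° = 0.5088.
θ₂ = sin⁻¹(0.5088) = 30.58° (from vertical).

31°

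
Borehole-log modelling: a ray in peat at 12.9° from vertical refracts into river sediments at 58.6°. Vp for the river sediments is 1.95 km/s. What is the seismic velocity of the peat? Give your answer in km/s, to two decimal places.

0.51 km/s

Snell's law: sin 12.9°/V₁ = sin 58.6°/V₂.
V₁ = V₂·sin 12.9°/sin 58.6° = 1.95 × 0.2616 = 0.51 km/s.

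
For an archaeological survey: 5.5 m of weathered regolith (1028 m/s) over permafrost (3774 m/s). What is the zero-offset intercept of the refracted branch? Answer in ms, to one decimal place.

θ_c = arcsin(V₁/V₂) = arcsin(1028/3774) = 15.81°; cos θ_c = 0.9622.
tᵢ = 2h·cos θ_c / V₁ = 2·5.5·0.9622 / 1028 = 0.01030 s.

10.3 ms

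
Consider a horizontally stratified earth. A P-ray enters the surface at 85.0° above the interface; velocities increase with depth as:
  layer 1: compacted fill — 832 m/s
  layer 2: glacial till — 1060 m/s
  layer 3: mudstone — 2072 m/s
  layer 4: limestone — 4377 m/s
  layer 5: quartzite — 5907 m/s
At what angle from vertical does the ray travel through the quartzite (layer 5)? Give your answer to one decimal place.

From the normal: θ₁ = 90° − 85.0° = 5.0°.
Ray parameter p = sin 5.0° / 832 = 1.0475e-04 s/m.
sin θ_5 = p·V_5 = 1.0475e-04 × 5907 = 0.6188.
θ_5 = 38.23° from the vertical.

38.2°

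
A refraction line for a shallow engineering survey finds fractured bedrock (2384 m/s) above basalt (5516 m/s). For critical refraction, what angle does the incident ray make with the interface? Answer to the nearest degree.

64°

At critical incidence the refracted ray runs along the interface (θ₂ = 90°), so sin θ_c = V₁/V₂.
θ_c = arcsin(2384/5516) = arcsin 0.4322 = 25.61°.
Measured from the interface: 90° − 25.61° = 64.39°.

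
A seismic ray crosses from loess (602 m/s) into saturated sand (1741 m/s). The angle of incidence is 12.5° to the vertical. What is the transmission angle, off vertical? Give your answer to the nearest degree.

39°

sin θ₁/V₁ = sin θ₂/V₂ ⇒ sin θ₂ = 1741·sin 12.5°/602 = 1741·0.2164/602 = 0.6259.
θ₂ = sin⁻¹(0.6259) = 38.75° (from vertical).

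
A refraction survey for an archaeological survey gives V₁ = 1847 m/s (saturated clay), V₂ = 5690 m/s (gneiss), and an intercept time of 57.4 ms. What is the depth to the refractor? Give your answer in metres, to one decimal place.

θ_c = arcsin(1847/5690) = 18.94°; cos θ_c = 0.9458.
tᵢ = 2h cos θ_c/V₁ ⇒ h = tᵢ·V₁/(2 cos θ_c) = 0.0574·1847/(2·0.9458) = 56.04 m.

56.0 m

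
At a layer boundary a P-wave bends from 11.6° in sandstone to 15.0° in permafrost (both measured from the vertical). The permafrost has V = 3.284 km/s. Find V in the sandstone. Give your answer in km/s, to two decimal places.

sin 11.6° = 0.2011; sin 15.0° = 0.2588.
V₁ = V₂·(sin θ₁/sin θ₂) = 3.284·(0.2011/0.2588) = 2.55 km/s.

2.55 km/s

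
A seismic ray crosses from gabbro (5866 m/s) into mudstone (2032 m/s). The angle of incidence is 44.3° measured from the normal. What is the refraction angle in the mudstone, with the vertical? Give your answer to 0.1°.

sin θ₁/V₁ = sin θ₂/V₂ ⇒ sin θ₂ = 2032·sin 44.3°/5866 = 2032·0.6984/5866 = 0.2419.
θ₂ = arcsin 0.2419 = 14.00° from the normal.

14.0°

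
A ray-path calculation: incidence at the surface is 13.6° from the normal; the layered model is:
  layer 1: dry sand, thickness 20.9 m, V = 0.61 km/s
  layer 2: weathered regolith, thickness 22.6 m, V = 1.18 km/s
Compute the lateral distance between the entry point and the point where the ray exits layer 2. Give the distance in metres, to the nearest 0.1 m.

Ray parameter p = sin 13.6° / 0.61 km/s = 3.8548e-01 s/km.
Layer 1: θ = 13.60°; offset = 20.9·tan 13.60° = 5.056 m.
Layer 2: sin θ = p·1.18 = 0.4549 → θ = 27.06°; offset = 22.6·tan 27.06° = 11.543 m.
Σ offsets = 16.599 m.

16.6 m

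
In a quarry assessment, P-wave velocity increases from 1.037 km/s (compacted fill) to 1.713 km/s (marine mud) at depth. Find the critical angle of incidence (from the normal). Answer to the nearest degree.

37°

At critical incidence the refracted ray runs along the interface (θ₂ = 90°), so sin θ_c = V₁/V₂.
θ_c = arcsin(1.037/1.713) = arcsin 0.6054 = 37.26°.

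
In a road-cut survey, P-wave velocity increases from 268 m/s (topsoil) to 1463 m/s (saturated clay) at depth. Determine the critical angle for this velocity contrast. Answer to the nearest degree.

11°

At critical incidence the refracted ray runs along the interface (θ₂ = 90°), so sin θ_c = V₁/V₂.
θ_c = arcsin(268/1463) = arcsin 0.1832 = 10.56°.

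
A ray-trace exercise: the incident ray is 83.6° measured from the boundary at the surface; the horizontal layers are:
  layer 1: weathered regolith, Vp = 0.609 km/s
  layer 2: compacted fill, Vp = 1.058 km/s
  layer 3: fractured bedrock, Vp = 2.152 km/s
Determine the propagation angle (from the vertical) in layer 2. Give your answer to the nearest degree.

From the normal: θ₁ = 90° − 83.6° = 6.4°.
Snell's law across each interface conserves sin θ / V, so sin θ_2 = V_2·sin θ₁/V₁.
sin θ_2 = 1.058 × sin 6.4° / 0.609 = 0.1937.
θ_2 = arcsin 0.1937 = 11.17°.

11°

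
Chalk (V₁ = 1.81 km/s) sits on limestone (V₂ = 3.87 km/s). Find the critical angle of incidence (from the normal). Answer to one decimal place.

At critical incidence the refracted ray runs along the interface (θ₂ = 90°), so sin θ_c = V₁/V₂.
θ_c = arcsin(1.81/3.87) = arcsin 0.4677 = 27.89°.

27.9°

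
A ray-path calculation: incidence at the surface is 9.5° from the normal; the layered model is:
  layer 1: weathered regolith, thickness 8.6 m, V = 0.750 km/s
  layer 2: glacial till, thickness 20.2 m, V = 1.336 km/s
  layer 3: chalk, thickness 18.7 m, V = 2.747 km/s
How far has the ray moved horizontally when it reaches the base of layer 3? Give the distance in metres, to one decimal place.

Apply Snell's law at each interface; in layer i the horizontal offset is hᵢ·tan θᵢ.
Layer 1: θ = 9.50°; offset = 8.6·tan 9.50° = 1.439 m.
Layer 2: sin θ = 1.336·sin 9.5°/0.750 = 0.2940, θ = 17.10°; offset = 20.2·tan 17.10° = 6.214 m.
Layer 3: sin θ = 2.747·sin 9.5°/0.750 = 0.6045, θ = 37.19°; offset = 18.7·tan 37.19° = 14.191 m.
Σ offsets = 21.844 m.

21.8 m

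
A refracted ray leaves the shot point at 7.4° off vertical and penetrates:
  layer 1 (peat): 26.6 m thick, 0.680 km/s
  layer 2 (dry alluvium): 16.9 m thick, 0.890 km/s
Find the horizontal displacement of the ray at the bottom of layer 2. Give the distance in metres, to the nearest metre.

Apply Snell's law at each interface; in layer i the horizontal offset is hᵢ·tan θᵢ.
Layer 1: θ = 7.40°; offset = 26.6·tan 7.40° = 3.455 m.
Layer 2: sin θ = 0.890·sin 7.4°/0.680 = 0.1686, θ = 9.70°; offset = 16.9·tan 9.70° = 2.890 m.
Total horizontal offset = 6.345 m.

6 m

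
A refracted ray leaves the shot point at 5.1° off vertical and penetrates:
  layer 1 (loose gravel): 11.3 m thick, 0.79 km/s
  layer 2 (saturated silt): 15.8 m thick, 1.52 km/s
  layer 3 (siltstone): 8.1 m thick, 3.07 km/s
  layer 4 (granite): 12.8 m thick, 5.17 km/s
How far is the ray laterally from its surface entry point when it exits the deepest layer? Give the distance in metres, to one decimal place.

Apply Snell's law at each interface; in layer i the horizontal offset is hᵢ·tan θᵢ.
Layer 1: θ = 5.10°; offset = 11.3·tan 5.10° = 1.008 m.
Layer 2: sin θ = 1.52·sin 5.1°/0.79 = 0.1710, θ = 9.85°; offset = 15.8·tan 9.85° = 2.743 m.
Layer 3: sin θ = 3.07·sin 5.1°/0.79 = 0.3454, θ = 20.21°; offset = 8.1·tan 20.21° = 2.982 m.
Layer 4: sin θ = 5.17·sin 5.1°/0.79 = 0.5818, θ = 35.57°; offset = 12.8·tan 35.57° = 9.155 m.
Summing the layer offsets gives 15.888 m.

15.9 m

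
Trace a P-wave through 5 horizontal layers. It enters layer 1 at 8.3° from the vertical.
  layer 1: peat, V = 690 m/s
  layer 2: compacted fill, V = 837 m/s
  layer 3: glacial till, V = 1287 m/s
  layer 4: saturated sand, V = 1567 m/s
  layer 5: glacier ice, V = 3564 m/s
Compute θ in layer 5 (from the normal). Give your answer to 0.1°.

48.2°

Snell's law across each interface conserves sin θ / V, so sin θ_5 = V_5·sin θ₁/V₁.
sin θ_5 = 3564 × sin 8.3° / 690 = 0.7456.
θ_5 = 48.21° from the vertical.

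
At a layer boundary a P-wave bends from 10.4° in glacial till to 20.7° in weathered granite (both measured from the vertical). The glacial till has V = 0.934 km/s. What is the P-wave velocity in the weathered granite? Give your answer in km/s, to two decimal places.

sin 10.4° = 0.1805; sin 20.7° = 0.3535.
V₂ = V₁·(sin θ₂/sin θ₁) = 0.934·(0.3535/0.1805) = 1.83 km/s.

1.83 km/s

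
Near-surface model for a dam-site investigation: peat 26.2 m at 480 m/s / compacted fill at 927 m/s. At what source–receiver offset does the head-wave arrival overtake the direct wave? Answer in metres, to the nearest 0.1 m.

x_cross = 2h·√((V₂+V₁)/(V₂−V₁)).
(V₂+V₁)/(V₂−V₁) = (927+480)/(927−480) = 3.1477; √ = 1.7742.
x_cross = 2·26.2·1.7742 = 92.97 m.

93.0 m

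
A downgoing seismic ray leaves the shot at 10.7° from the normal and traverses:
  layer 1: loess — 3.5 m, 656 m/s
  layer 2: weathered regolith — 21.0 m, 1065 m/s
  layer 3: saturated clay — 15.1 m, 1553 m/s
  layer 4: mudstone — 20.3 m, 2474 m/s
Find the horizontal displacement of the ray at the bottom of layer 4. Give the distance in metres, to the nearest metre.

Apply Snell's law at each interface; in layer i the horizontal offset is hᵢ·tan θᵢ.
Layer 1: θ = 10.70°; offset = 3.5·tan 10.70° = 0.661 m.
Layer 2: sin θ = 1065·sin 10.7°/656 = 0.3014, θ = 17.54°; offset = 21.0·tan 17.54° = 6.639 m.
Layer 3: sin θ = 1553·sin 10.7°/656 = 0.4395, θ = 26.07°; offset = 15.1·tan 26.07° = 7.389 m.
Layer 4: sin θ = 2474·sin 10.7°/656 = 0.7002, θ = 44.44°; offset = 20.3·tan 44.44° = 19.910 m.
Summing the layer offsets gives 34.599 m.

35 m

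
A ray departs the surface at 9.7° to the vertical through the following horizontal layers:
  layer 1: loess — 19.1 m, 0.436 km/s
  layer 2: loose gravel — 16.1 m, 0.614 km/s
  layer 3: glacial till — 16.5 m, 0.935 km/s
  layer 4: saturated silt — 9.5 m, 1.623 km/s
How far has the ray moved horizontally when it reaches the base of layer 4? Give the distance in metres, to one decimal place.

Apply Snell's law at each interface; in layer i the horizontal offset is hᵢ·tan θᵢ.
Layer 1: θ = 9.70°; offset = 19.1·tan 9.70° = 3.265 m.
Layer 2: sin θ = 0.614·sin 9.7°/0.436 = 0.2373, θ = 13.73°; offset = 16.1·tan 13.73° = 3.932 m.
Layer 3: sin θ = 0.935·sin 9.7°/0.436 = 0.3613, θ = 21.18°; offset = 16.5·tan 21.18° = 6.394 m.
Layer 4: sin θ = 1.623·sin 9.7°/0.436 = 0.6272, θ = 38.84°; offset = 9.5·tan 38.84° = 7.650 m.
Summing the layer offsets gives 21.241 m.

21.2 m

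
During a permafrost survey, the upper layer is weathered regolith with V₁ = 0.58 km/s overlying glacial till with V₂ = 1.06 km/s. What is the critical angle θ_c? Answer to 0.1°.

33.2°

At critical incidence the refracted ray runs along the interface (θ₂ = 90°), so sin θ_c = V₁/V₂.
θ_c = arcsin(0.58/1.06) = arcsin 0.5472 = 33.17°.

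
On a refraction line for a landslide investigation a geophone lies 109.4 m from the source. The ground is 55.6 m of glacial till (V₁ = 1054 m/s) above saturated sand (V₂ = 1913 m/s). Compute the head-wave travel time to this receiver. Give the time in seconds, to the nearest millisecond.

0.145 s

θ_c = arcsin(V₁/V₂) = arcsin(1054/1913) = 33.43°, cos θ_c = 0.8345.
Intercept time tᵢ = 2h cos θ_c / V₁ = 2·55.6·0.8345/1054 = 0.08804 s.
t = x/V₂ + tᵢ = 109.4/1913 + 0.08804 = 0.14523 s.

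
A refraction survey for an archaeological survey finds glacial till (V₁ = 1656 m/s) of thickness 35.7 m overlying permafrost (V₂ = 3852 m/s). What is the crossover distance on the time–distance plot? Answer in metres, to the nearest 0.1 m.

θ_c = arcsin(1656/3852) = 25.46°, so cos θ_c = 0.9029 and tᵢ = 2h cos θ_c/V₁ = 0.0389 s.
At crossover x/V₁ = x/V₂ + tᵢ ⇒ x = tᵢ/(1/V₁ − 1/V₂) = 0.03893/(6.0386e-04 − 2.5961e-04) = 113.08 m.

113.1 m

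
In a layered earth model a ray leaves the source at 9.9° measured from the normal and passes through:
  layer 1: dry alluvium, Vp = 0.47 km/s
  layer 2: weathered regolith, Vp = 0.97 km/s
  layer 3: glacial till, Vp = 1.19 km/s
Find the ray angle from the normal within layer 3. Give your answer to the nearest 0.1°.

Snell's law across each interface conserves sin θ / V, so sin θ_3 = V_3·sin θ₁/V₁.
sin θ_3 = 1.19 × sin 9.9° / 0.47 = 0.4353.
θ_3 = arcsin 0.4353 = 25.81°.

25.8°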